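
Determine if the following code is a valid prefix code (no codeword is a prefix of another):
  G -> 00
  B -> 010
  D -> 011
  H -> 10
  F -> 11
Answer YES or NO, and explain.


Checking each pair (does one codeword prefix another?):
  G='00' vs B='010': no prefix
  G='00' vs D='011': no prefix
  G='00' vs H='10': no prefix
  G='00' vs F='11': no prefix
  B='010' vs G='00': no prefix
  B='010' vs D='011': no prefix
  B='010' vs H='10': no prefix
  B='010' vs F='11': no prefix
  D='011' vs G='00': no prefix
  D='011' vs B='010': no prefix
  D='011' vs H='10': no prefix
  D='011' vs F='11': no prefix
  H='10' vs G='00': no prefix
  H='10' vs B='010': no prefix
  H='10' vs D='011': no prefix
  H='10' vs F='11': no prefix
  F='11' vs G='00': no prefix
  F='11' vs B='010': no prefix
  F='11' vs D='011': no prefix
  F='11' vs H='10': no prefix
No violation found over all pairs.

YES -- this is a valid prefix code. No codeword is a prefix of any other codeword.


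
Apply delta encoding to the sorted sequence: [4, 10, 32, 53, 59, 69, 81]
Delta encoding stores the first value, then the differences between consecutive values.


First value: 4
Deltas:
  10 - 4 = 6
  32 - 10 = 22
  53 - 32 = 21
  59 - 53 = 6
  69 - 59 = 10
  81 - 69 = 12


Delta encoded: [4, 6, 22, 21, 6, 10, 12]


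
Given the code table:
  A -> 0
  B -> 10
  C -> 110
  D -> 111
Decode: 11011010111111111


Decoding:
110 -> C
110 -> C
10 -> B
111 -> D
111 -> D
111 -> D


Result: CCBDDD


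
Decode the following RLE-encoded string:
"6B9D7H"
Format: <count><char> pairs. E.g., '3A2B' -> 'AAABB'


Expanding each <count><char> pair:
  6B -> 'BBBBBB'
  9D -> 'DDDDDDDDD'
  7H -> 'HHHHHHH'

Decoded = BBBBBBDDDDDDDDDHHHHHHH


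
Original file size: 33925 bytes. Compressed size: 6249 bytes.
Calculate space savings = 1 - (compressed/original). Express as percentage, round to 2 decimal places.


ratio = compressed/original = 6249/33925 = 0.1842
savings = 1 - ratio = 1 - 0.1842 = 0.8158
as a percentage: 0.8158 * 100 = 81.58%

Space savings = 1 - 6249/33925 = 81.58%


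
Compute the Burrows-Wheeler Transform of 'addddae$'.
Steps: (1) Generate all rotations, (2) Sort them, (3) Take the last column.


Rotations (sorted):
  0: $addddae -> last char: e
  1: addddae$ -> last char: $
  2: ae$adddd -> last char: d
  3: dae$addd -> last char: d
  4: ddae$add -> last char: d
  5: dddae$ad -> last char: d
  6: ddddae$a -> last char: a
  7: e$adddda -> last char: a


BWT = e$ddddaa


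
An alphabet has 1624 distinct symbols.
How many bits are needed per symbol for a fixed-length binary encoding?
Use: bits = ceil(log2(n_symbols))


log2(1624) = 10.6653
Bracket: 2^10 = 1024 < 1624 <= 2^11 = 2048
So ceil(log2(1624)) = 11

bits = ceil(log2(1624)) = ceil(10.6653) = 11 bits


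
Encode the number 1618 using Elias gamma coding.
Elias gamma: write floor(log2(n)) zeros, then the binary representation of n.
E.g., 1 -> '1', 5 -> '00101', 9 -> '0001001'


num_bits = floor(log2(1618)) + 1 = 11
leading_zeros = num_bits - 1 = 10
binary(1618) = 11001010010

Elias gamma(1618) = '0000000000' + '11001010010' = 000000000011001010010 (21 bits)


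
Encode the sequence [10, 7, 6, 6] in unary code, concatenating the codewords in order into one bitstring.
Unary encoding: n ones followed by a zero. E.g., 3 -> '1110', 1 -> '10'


Encode each number as n ones followed by a terminating 0:
  10 -> 11111111110 (11 bits)
  7 -> 11111110 (8 bits)
  6 -> 1111110 (7 bits)
  6 -> 1111110 (7 bits)
Total length = 11 + 8 + 7 + 7 = 33 bits.

Unary([10, 7, 6, 6]) = 111111111101111111011111101111110 (33 bits)


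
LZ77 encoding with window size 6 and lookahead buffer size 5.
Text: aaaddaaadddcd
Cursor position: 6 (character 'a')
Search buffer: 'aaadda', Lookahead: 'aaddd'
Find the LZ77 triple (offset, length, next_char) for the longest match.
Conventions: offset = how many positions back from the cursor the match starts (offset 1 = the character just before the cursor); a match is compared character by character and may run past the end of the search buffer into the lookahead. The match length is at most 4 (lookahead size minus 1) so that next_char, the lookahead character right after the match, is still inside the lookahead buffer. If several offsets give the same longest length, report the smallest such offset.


Try each offset into the search buffer:
  offset=1 (pos 5, char 'a'): match length 2
  offset=2 (pos 4, char 'd'): match length 0
  offset=3 (pos 3, char 'd'): match length 0
  offset=4 (pos 2, char 'a'): match length 1
  offset=5 (pos 1, char 'a'): match length 4
  offset=6 (pos 0, char 'a'): match length 2
Longest match has length 4 at offset 5.
next_char = character at position 6 + 4 = 10 -> 'd'

Best match: offset=5, length=4 (matching 'aadd' starting at position 1)
LZ77 triple: (5, 4, 'd')


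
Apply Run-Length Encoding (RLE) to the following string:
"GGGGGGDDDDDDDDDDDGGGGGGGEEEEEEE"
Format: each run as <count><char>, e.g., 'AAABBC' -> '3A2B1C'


Scanning runs left to right:
  i=0: run of 'G' x 6 -> '6G'
  i=6: run of 'D' x 11 -> '11D'
  i=17: run of 'G' x 7 -> '7G'
  i=24: run of 'E' x 7 -> '7E'

RLE = 6G11D7G7E


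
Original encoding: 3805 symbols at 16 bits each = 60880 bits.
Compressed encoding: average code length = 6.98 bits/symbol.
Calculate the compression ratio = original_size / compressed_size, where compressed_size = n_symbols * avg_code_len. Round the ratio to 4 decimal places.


original_size = n_symbols * orig_bits = 3805 * 16 = 60880 bits
compressed_size = n_symbols * avg_code_len = 3805 * 6.98 = 26558.9 bits
ratio = original_size / compressed_size = 60880 / 26558.9 = 2.2923

Compression ratio = 2.2923


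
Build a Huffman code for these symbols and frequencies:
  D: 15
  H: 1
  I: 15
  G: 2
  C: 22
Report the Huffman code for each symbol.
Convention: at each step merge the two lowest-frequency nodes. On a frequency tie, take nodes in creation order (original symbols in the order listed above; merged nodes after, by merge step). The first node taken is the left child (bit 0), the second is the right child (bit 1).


Huffman tree construction:
Step 1: Merge H(1) + G(2) = 3
Step 2: Merge (H+G)(3) + D(15) = 18
Step 3: Merge I(15) + ((H+G)+D)(18) = 33
Step 4: Merge C(22) + (I+((H+G)+D))(33) = 55
Read each symbol's code off the tree from the root (left child = 0, right child = 1).

Codes:
  D: 111 (length 3)
  H: 1100 (length 4)
  I: 10 (length 2)
  G: 1101 (length 4)
  C: 0 (length 1)
Average code length: 109/55 = 1.9818 bits/symbol


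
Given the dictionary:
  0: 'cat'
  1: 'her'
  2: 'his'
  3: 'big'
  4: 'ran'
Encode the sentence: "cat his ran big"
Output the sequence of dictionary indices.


Look up each word in the dictionary:
  'cat' -> 0
  'his' -> 2
  'ran' -> 4
  'big' -> 3

Encoded: [0, 2, 4, 3]


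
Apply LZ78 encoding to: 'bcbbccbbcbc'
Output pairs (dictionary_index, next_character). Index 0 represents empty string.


LZ78 encoding steps:
Dictionary: {0: ''}
Step 1: w='' (idx 0), next='b' -> output (0, 'b'), add 'b' as idx 1
Step 2: w='' (idx 0), next='c' -> output (0, 'c'), add 'c' as idx 2
Step 3: w='b' (idx 1), next='b' -> output (1, 'b'), add 'bb' as idx 3
Step 4: w='c' (idx 2), next='c' -> output (2, 'c'), add 'cc' as idx 4
Step 5: w='bb' (idx 3), next='c' -> output (3, 'c'), add 'bbc' as idx 5
Step 6: w='b' (idx 1), next='c' -> output (1, 'c'), add 'bc' as idx 6


Encoded: [(0, 'b'), (0, 'c'), (1, 'b'), (2, 'c'), (3, 'c'), (1, 'c')]


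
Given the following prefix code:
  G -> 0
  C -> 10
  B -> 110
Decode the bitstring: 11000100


Decoding step by step:
Bits 110 -> B
Bits 0 -> G
Bits 0 -> G
Bits 10 -> C
Bits 0 -> G


Decoded message: BGGCG


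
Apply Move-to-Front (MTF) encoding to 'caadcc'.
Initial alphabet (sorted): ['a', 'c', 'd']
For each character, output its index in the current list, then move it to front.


MTF encoding:
'c': index 1 in ['a', 'c', 'd'] -> ['c', 'a', 'd']
'a': index 1 in ['c', 'a', 'd'] -> ['a', 'c', 'd']
'a': index 0 in ['a', 'c', 'd'] -> ['a', 'c', 'd']
'd': index 2 in ['a', 'c', 'd'] -> ['d', 'a', 'c']
'c': index 2 in ['d', 'a', 'c'] -> ['c', 'd', 'a']
'c': index 0 in ['c', 'd', 'a'] -> ['c', 'd', 'a']


Output: [1, 1, 0, 2, 2, 0]


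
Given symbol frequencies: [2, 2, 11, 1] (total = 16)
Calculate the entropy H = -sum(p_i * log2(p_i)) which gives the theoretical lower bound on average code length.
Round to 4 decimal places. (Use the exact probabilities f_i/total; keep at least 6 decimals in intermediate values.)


Per-symbol terms -p_i * log2(p_i) with p_i = f_i/16:
  p = 2/16 = 0.125000: log2(p) = -3.000000, -p*log2(p) = 0.375000
  p = 2/16 = 0.125000: log2(p) = -3.000000, -p*log2(p) = 0.375000
  p = 11/16 = 0.687500: log2(p) = -0.540568, -p*log2(p) = 0.371641
  p = 1/16 = 0.062500: log2(p) = -4.000000, -p*log2(p) = 0.250000
H = 0.375000 + 0.375000 + 0.371641 + 0.250000 = 1.371641

H = 1.3716 bits/symbol


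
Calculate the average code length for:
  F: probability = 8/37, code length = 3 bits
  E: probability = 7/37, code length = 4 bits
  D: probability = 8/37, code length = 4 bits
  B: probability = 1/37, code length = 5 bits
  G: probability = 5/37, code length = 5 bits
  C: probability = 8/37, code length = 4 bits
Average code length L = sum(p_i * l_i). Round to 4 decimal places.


Weighted contributions p_i * l_i:
  F: (8/37) * 3 = 24/37
  E: (7/37) * 4 = 28/37
  D: (8/37) * 4 = 32/37
  B: (1/37) * 5 = 5/37
  G: (5/37) * 5 = 25/37
  C: (8/37) * 4 = 32/37
Sum = (24 + 28 + 32 + 5 + 25 + 32)/37 = 146/37

L = 146/37 = 3.9459 bits/symbol


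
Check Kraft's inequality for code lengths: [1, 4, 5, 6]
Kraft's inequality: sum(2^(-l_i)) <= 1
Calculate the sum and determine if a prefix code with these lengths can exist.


Sum = 2^(-1) + 2^(-4) + 2^(-5) + 2^(-6)
    = 0.5 + 0.0625 + 0.03125 + 0.015625
    = 39/64 = 0.609375
Since 0.609375 <= 1, Kraft's inequality IS satisfied.
A prefix code with these lengths CAN exist.

Kraft sum = 0.609375. Satisfied.


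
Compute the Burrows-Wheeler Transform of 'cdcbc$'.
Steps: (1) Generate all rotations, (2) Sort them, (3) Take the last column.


Rotations (sorted):
  0: $cdcbc -> last char: c
  1: bc$cdc -> last char: c
  2: c$cdcb -> last char: b
  3: cbc$cd -> last char: d
  4: cdcbc$ -> last char: $
  5: dcbc$c -> last char: c


BWT = ccbd$c


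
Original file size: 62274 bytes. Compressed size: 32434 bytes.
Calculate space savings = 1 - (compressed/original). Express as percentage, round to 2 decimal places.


ratio = compressed/original = 32434/62274 = 0.520827
savings = 1 - ratio = 1 - 0.520827 = 0.479173
as a percentage: 0.479173 * 100 = 47.92%

Space savings = 1 - 32434/62274 = 47.92%


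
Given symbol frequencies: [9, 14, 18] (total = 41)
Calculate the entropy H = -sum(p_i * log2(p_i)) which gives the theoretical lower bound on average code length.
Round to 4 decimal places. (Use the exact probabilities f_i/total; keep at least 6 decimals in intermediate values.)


Per-symbol terms -p_i * log2(p_i) with p_i = f_i/41:
  p = 9/41 = 0.219512: log2(p) = -2.187627, -p*log2(p) = 0.480211
  p = 14/41 = 0.341463: log2(p) = -1.550197, -p*log2(p) = 0.529336
  p = 18/41 = 0.439024: log2(p) = -1.187627, -p*log2(p) = 0.521397
H = 0.480211 + 0.529336 + 0.521397 = 1.530944

H = 1.5309 bits/symbol


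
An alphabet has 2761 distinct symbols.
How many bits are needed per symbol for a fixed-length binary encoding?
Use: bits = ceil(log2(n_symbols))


log2(2761) = 11.431
Bracket: 2^11 = 2048 < 2761 <= 2^12 = 4096
So ceil(log2(2761)) = 12

bits = ceil(log2(2761)) = ceil(11.431) = 12 bits


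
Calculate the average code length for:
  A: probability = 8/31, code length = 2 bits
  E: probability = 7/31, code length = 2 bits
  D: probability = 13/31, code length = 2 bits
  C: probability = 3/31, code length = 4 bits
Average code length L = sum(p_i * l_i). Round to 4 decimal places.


Weighted contributions p_i * l_i:
  A: (8/31) * 2 = 16/31
  E: (7/31) * 2 = 14/31
  D: (13/31) * 2 = 26/31
  C: (3/31) * 4 = 12/31
Sum = (16 + 14 + 26 + 12)/31 = 68/31

L = 68/31 = 2.1935 bits/symbol


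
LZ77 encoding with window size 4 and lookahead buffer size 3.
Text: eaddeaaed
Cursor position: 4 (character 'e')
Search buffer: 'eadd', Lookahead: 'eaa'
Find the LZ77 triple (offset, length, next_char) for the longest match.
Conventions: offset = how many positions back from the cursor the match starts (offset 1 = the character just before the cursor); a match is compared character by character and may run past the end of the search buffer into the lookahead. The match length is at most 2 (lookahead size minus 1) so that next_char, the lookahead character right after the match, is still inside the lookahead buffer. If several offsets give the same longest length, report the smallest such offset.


Try each offset into the search buffer:
  offset=1 (pos 3, char 'd'): match length 0
  offset=2 (pos 2, char 'd'): match length 0
  offset=3 (pos 1, char 'a'): match length 0
  offset=4 (pos 0, char 'e'): match length 2
Longest match has length 2 at offset 4.
next_char = character at position 4 + 2 = 6 -> 'a'

Best match: offset=4, length=2 (matching 'ea' starting at position 0)
LZ77 triple: (4, 2, 'a')


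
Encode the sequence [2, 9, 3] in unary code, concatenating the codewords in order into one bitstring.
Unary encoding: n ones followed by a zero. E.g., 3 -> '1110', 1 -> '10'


Encode each number as n ones followed by a terminating 0:
  2 -> 110 (3 bits)
  9 -> 1111111110 (10 bits)
  3 -> 1110 (4 bits)
Total length = 3 + 10 + 4 = 17 bits.

Unary([2, 9, 3]) = 11011111111101110 (17 bits)


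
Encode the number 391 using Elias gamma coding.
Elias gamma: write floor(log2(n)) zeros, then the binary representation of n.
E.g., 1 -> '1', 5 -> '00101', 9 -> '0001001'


num_bits = floor(log2(391)) + 1 = 9
leading_zeros = num_bits - 1 = 8
binary(391) = 110000111

Elias gamma(391) = '00000000' + '110000111' = 00000000110000111 (17 bits)


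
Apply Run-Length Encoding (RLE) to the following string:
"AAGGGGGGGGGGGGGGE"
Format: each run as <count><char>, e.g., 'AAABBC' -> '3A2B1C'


Scanning runs left to right:
  i=0: run of 'A' x 2 -> '2A'
  i=2: run of 'G' x 14 -> '14G'
  i=16: run of 'E' x 1 -> '1E'

RLE = 2A14G1E


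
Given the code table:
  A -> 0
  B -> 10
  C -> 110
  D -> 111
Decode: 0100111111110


Decoding:
0 -> A
10 -> B
0 -> A
111 -> D
111 -> D
110 -> C


Result: ABADDC


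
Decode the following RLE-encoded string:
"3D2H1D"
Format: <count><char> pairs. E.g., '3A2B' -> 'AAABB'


Expanding each <count><char> pair:
  3D -> 'DDD'
  2H -> 'HH'
  1D -> 'D'

Decoded = DDDHHD


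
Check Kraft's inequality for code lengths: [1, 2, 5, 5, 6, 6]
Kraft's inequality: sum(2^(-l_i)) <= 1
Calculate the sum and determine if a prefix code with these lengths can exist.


Sum = 2^(-1) + 2^(-2) + 2^(-5) + 2^(-5) + 2^(-6) + 2^(-6)
    = 0.5 + 0.25 + 0.03125 + 0.03125 + 0.015625 + 0.015625
    = 54/64 = 0.84375
Since 0.84375 <= 1, Kraft's inequality IS satisfied.
A prefix code with these lengths CAN exist.

Kraft sum = 0.84375. Satisfied.


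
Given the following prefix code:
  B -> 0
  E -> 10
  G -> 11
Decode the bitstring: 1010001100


Decoding step by step:
Bits 10 -> E
Bits 10 -> E
Bits 0 -> B
Bits 0 -> B
Bits 11 -> G
Bits 0 -> B
Bits 0 -> B


Decoded message: EEBBGBB


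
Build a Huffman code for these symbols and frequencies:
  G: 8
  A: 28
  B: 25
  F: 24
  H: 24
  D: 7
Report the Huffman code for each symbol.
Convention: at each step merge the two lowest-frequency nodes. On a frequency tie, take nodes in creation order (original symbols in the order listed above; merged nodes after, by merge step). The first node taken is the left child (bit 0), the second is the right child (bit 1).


Huffman tree construction:
Step 1: Merge D(7) + G(8) = 15
Step 2: Merge (D+G)(15) + F(24) = 39
Step 3: Merge H(24) + B(25) = 49
Step 4: Merge A(28) + ((D+G)+F)(39) = 67
Step 5: Merge (H+B)(49) + (A+((D+G)+F))(67) = 116
Read each symbol's code off the tree from the root (left child = 0, right child = 1).

Codes:
  G: 1101 (length 4)
  A: 10 (length 2)
  B: 01 (length 2)
  F: 111 (length 3)
  H: 00 (length 2)
  D: 1100 (length 4)
Average code length: 286/116 = 2.4655 bits/symbol


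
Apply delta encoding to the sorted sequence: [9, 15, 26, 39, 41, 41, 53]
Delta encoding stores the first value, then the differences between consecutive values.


First value: 9
Deltas:
  15 - 9 = 6
  26 - 15 = 11
  39 - 26 = 13
  41 - 39 = 2
  41 - 41 = 0
  53 - 41 = 12


Delta encoded: [9, 6, 11, 13, 2, 0, 12]


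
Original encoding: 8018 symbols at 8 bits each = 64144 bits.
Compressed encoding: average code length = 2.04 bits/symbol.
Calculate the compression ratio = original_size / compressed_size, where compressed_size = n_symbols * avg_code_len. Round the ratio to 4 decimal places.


original_size = n_symbols * orig_bits = 8018 * 8 = 64144 bits
compressed_size = n_symbols * avg_code_len = 8018 * 2.04 = 16356.72 bits
ratio = original_size / compressed_size = 64144 / 16356.72 = 3.9216

Compression ratio = 3.9216


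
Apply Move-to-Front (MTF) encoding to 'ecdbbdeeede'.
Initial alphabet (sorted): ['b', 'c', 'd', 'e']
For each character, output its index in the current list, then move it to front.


MTF encoding:
'e': index 3 in ['b', 'c', 'd', 'e'] -> ['e', 'b', 'c', 'd']
'c': index 2 in ['e', 'b', 'c', 'd'] -> ['c', 'e', 'b', 'd']
'd': index 3 in ['c', 'e', 'b', 'd'] -> ['d', 'c', 'e', 'b']
'b': index 3 in ['d', 'c', 'e', 'b'] -> ['b', 'd', 'c', 'e']
'b': index 0 in ['b', 'd', 'c', 'e'] -> ['b', 'd', 'c', 'e']
'd': index 1 in ['b', 'd', 'c', 'e'] -> ['d', 'b', 'c', 'e']
'e': index 3 in ['d', 'b', 'c', 'e'] -> ['e', 'd', 'b', 'c']
'e': index 0 in ['e', 'd', 'b', 'c'] -> ['e', 'd', 'b', 'c']
'e': index 0 in ['e', 'd', 'b', 'c'] -> ['e', 'd', 'b', 'c']
'd': index 1 in ['e', 'd', 'b', 'c'] -> ['d', 'e', 'b', 'c']
'e': index 1 in ['d', 'e', 'b', 'c'] -> ['e', 'd', 'b', 'c']


Output: [3, 2, 3, 3, 0, 1, 3, 0, 0, 1, 1]


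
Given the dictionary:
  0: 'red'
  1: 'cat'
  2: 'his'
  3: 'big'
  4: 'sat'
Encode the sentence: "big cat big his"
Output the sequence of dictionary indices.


Look up each word in the dictionary:
  'big' -> 3
  'cat' -> 1
  'big' -> 3
  'his' -> 2

Encoded: [3, 1, 3, 2]


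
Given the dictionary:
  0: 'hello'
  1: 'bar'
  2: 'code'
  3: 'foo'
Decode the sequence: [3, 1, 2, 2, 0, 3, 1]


Look up each index in the dictionary:
  3 -> 'foo'
  1 -> 'bar'
  2 -> 'code'
  2 -> 'code'
  0 -> 'hello'
  3 -> 'foo'
  1 -> 'bar'

Decoded: "foo bar code code hello foo bar"


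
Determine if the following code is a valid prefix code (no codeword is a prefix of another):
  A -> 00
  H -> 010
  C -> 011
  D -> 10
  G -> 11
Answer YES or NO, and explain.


Checking each pair (does one codeword prefix another?):
  A='00' vs H='010': no prefix
  A='00' vs C='011': no prefix
  A='00' vs D='10': no prefix
  A='00' vs G='11': no prefix
  H='010' vs A='00': no prefix
  H='010' vs C='011': no prefix
  H='010' vs D='10': no prefix
  H='010' vs G='11': no prefix
  C='011' vs A='00': no prefix
  C='011' vs H='010': no prefix
  C='011' vs D='10': no prefix
  C='011' vs G='11': no prefix
  D='10' vs A='00': no prefix
  D='10' vs H='010': no prefix
  D='10' vs C='011': no prefix
  D='10' vs G='11': no prefix
  G='11' vs A='00': no prefix
  G='11' vs H='010': no prefix
  G='11' vs C='011': no prefix
  G='11' vs D='10': no prefix
No violation found over all pairs.

YES -- this is a valid prefix code. No codeword is a prefix of any other codeword.


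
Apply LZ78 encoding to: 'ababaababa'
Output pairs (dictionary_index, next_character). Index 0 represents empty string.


LZ78 encoding steps:
Dictionary: {0: ''}
Step 1: w='' (idx 0), next='a' -> output (0, 'a'), add 'a' as idx 1
Step 2: w='' (idx 0), next='b' -> output (0, 'b'), add 'b' as idx 2
Step 3: w='a' (idx 1), next='b' -> output (1, 'b'), add 'ab' as idx 3
Step 4: w='a' (idx 1), next='a' -> output (1, 'a'), add 'aa' as idx 4
Step 5: w='b' (idx 2), next='a' -> output (2, 'a'), add 'ba' as idx 5
Step 6: w='ba' (idx 5), end of input -> output (5, '')


Encoded: [(0, 'a'), (0, 'b'), (1, 'b'), (1, 'a'), (2, 'a'), (5, '')]


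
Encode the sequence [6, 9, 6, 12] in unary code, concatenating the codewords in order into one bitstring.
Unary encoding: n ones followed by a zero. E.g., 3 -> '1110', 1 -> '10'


Encode each number as n ones followed by a terminating 0:
  6 -> 1111110 (7 bits)
  9 -> 1111111110 (10 bits)
  6 -> 1111110 (7 bits)
  12 -> 1111111111110 (13 bits)
Total length = 7 + 10 + 7 + 13 = 37 bits.

Unary([6, 9, 6, 12]) = 1111110111111111011111101111111111110 (37 bits)


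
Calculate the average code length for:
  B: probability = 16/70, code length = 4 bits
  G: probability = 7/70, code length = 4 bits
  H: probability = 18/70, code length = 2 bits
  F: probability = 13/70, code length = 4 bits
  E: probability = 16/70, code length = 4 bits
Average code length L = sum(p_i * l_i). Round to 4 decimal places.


Weighted contributions p_i * l_i:
  B: (16/70) * 4 = 64/70
  G: (7/70) * 4 = 28/70
  H: (18/70) * 2 = 36/70
  F: (13/70) * 4 = 52/70
  E: (16/70) * 4 = 64/70
Sum = (64 + 28 + 36 + 52 + 64)/70 = 244/70

L = 244/70 = 3.4857 bits/symbol


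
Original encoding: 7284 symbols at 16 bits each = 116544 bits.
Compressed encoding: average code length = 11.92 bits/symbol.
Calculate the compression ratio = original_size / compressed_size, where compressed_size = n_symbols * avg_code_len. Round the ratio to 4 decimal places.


original_size = n_symbols * orig_bits = 7284 * 16 = 116544 bits
compressed_size = n_symbols * avg_code_len = 7284 * 11.92 = 86825.28 bits
ratio = original_size / compressed_size = 116544 / 86825.28 = 1.3423

Compression ratio = 1.3423


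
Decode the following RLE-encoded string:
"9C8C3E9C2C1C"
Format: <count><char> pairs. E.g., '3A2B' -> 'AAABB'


Expanding each <count><char> pair:
  9C -> 'CCCCCCCCC'
  8C -> 'CCCCCCCC'
  3E -> 'EEE'
  9C -> 'CCCCCCCCC'
  2C -> 'CC'
  1C -> 'C'

Decoded = CCCCCCCCCCCCCCCCCEEECCCCCCCCCCCC


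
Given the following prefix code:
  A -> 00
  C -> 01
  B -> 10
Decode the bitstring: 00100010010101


Decoding step by step:
Bits 00 -> A
Bits 10 -> B
Bits 00 -> A
Bits 10 -> B
Bits 01 -> C
Bits 01 -> C
Bits 01 -> C


Decoded message: ABABCCC


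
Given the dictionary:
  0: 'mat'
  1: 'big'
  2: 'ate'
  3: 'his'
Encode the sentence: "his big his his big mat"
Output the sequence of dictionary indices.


Look up each word in the dictionary:
  'his' -> 3
  'big' -> 1
  'his' -> 3
  'his' -> 3
  'big' -> 1
  'mat' -> 0

Encoded: [3, 1, 3, 3, 1, 0]


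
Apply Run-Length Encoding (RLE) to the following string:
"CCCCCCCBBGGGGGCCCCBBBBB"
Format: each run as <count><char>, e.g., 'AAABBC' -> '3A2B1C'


Scanning runs left to right:
  i=0: run of 'C' x 7 -> '7C'
  i=7: run of 'B' x 2 -> '2B'
  i=9: run of 'G' x 5 -> '5G'
  i=14: run of 'C' x 4 -> '4C'
  i=18: run of 'B' x 5 -> '5B'

RLE = 7C2B5G4C5B


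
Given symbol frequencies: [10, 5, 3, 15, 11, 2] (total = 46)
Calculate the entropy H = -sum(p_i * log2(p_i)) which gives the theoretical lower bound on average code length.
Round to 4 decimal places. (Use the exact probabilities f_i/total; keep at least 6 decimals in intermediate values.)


Per-symbol terms -p_i * log2(p_i) with p_i = f_i/46:
  p = 10/46 = 0.217391: log2(p) = -2.201634, -p*log2(p) = 0.478616
  p = 5/46 = 0.108696: log2(p) = -3.201634, -p*log2(p) = 0.348004
  p = 3/46 = 0.065217: log2(p) = -3.938599, -p*log2(p) = 0.256865
  p = 15/46 = 0.326087: log2(p) = -1.616671, -p*log2(p) = 0.527175
  p = 11/46 = 0.239130: log2(p) = -2.064130, -p*log2(p) = 0.493596
  p = 2/46 = 0.043478: log2(p) = -4.523562, -p*log2(p) = 0.196677
H = 0.478616 + 0.348004 + 0.256865 + 0.527175 + 0.493596 + 0.196677 = 2.300933

H = 2.3009 bits/symbol


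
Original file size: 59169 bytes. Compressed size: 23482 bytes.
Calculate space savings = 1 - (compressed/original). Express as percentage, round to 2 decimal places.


ratio = compressed/original = 23482/59169 = 0.396863
savings = 1 - ratio = 1 - 0.396863 = 0.603137
as a percentage: 0.603137 * 100 = 60.31%

Space savings = 1 - 23482/59169 = 60.31%


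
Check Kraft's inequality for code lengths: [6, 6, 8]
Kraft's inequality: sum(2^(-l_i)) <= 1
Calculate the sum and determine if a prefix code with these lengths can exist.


Sum = 2^(-6) + 2^(-6) + 2^(-8)
    = 0.015625 + 0.015625 + 0.00390625
    = 9/256 = 0.03515625
Since 0.03515625 <= 1, Kraft's inequality IS satisfied.
A prefix code with these lengths CAN exist.

Kraft sum = 0.03515625. Satisfied.


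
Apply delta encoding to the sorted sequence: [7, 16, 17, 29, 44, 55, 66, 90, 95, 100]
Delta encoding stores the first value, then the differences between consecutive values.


First value: 7
Deltas:
  16 - 7 = 9
  17 - 16 = 1
  29 - 17 = 12
  44 - 29 = 15
  55 - 44 = 11
  66 - 55 = 11
  90 - 66 = 24
  95 - 90 = 5
  100 - 95 = 5


Delta encoded: [7, 9, 1, 12, 15, 11, 11, 24, 5, 5]


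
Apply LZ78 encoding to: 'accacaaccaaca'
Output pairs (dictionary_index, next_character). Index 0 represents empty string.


LZ78 encoding steps:
Dictionary: {0: ''}
Step 1: w='' (idx 0), next='a' -> output (0, 'a'), add 'a' as idx 1
Step 2: w='' (idx 0), next='c' -> output (0, 'c'), add 'c' as idx 2
Step 3: w='c' (idx 2), next='a' -> output (2, 'a'), add 'ca' as idx 3
Step 4: w='ca' (idx 3), next='a' -> output (3, 'a'), add 'caa' as idx 4
Step 5: w='c' (idx 2), next='c' -> output (2, 'c'), add 'cc' as idx 5
Step 6: w='a' (idx 1), next='a' -> output (1, 'a'), add 'aa' as idx 6
Step 7: w='ca' (idx 3), end of input -> output (3, '')


Encoded: [(0, 'a'), (0, 'c'), (2, 'a'), (3, 'a'), (2, 'c'), (1, 'a'), (3, '')]


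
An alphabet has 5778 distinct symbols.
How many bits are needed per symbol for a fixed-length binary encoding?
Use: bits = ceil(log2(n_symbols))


log2(5778) = 12.4964
Bracket: 2^12 = 4096 < 5778 <= 2^13 = 8192
So ceil(log2(5778)) = 13

bits = ceil(log2(5778)) = ceil(12.4964) = 13 bits


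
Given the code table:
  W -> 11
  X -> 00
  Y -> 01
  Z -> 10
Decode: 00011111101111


Decoding:
00 -> X
01 -> Y
11 -> W
11 -> W
10 -> Z
11 -> W
11 -> W


Result: XYWWZWW


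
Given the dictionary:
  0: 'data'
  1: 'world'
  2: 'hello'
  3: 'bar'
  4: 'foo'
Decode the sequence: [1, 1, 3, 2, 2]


Look up each index in the dictionary:
  1 -> 'world'
  1 -> 'world'
  3 -> 'bar'
  2 -> 'hello'
  2 -> 'hello'

Decoded: "world world bar hello hello"


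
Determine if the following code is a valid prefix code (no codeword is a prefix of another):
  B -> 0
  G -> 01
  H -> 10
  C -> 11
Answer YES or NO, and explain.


Checking each pair (does one codeword prefix another?):
  B='0' vs G='01': prefix -- VIOLATION

NO -- this is NOT a valid prefix code. B (0) is a prefix of G (01).


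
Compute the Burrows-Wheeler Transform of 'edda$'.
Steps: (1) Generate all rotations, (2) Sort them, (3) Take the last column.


Rotations (sorted):
  0: $edda -> last char: a
  1: a$edd -> last char: d
  2: da$ed -> last char: d
  3: dda$e -> last char: e
  4: edda$ -> last char: $


BWT = adde$


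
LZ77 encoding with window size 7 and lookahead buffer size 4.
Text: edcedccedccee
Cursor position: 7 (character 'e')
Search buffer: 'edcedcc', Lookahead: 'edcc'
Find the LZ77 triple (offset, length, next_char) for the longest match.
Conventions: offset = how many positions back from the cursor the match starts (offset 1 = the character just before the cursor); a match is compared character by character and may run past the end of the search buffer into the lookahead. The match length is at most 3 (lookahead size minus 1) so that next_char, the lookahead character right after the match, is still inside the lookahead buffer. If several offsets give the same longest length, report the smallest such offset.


Try each offset into the search buffer:
  offset=1 (pos 6, char 'c'): match length 0
  offset=2 (pos 5, char 'c'): match length 0
  offset=3 (pos 4, char 'd'): match length 0
  offset=4 (pos 3, char 'e'): match length 3
  offset=5 (pos 2, char 'c'): match length 0
  offset=6 (pos 1, char 'd'): match length 0
  offset=7 (pos 0, char 'e'): match length 3
Longest match has length 3, found at offsets 4, 7; take the smallest, offset 4.
next_char = character at position 7 + 3 = 10 -> 'c'

Best match: offset=4, length=3 (matching 'edc' starting at position 3)
LZ77 triple: (4, 3, 'c')


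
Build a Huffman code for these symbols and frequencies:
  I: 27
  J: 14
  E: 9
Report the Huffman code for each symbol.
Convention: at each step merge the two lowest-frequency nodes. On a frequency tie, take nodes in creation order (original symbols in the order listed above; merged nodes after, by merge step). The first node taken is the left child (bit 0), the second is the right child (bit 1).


Huffman tree construction:
Step 1: Merge E(9) + J(14) = 23
Step 2: Merge (E+J)(23) + I(27) = 50
Read each symbol's code off the tree from the root (left child = 0, right child = 1).

Codes:
  I: 1 (length 1)
  J: 01 (length 2)
  E: 00 (length 2)
Average code length: 73/50 = 1.4600 bits/symbol


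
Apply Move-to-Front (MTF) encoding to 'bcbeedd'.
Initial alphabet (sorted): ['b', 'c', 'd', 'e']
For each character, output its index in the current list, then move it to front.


MTF encoding:
'b': index 0 in ['b', 'c', 'd', 'e'] -> ['b', 'c', 'd', 'e']
'c': index 1 in ['b', 'c', 'd', 'e'] -> ['c', 'b', 'd', 'e']
'b': index 1 in ['c', 'b', 'd', 'e'] -> ['b', 'c', 'd', 'e']
'e': index 3 in ['b', 'c', 'd', 'e'] -> ['e', 'b', 'c', 'd']
'e': index 0 in ['e', 'b', 'c', 'd'] -> ['e', 'b', 'c', 'd']
'd': index 3 in ['e', 'b', 'c', 'd'] -> ['d', 'e', 'b', 'c']
'd': index 0 in ['d', 'e', 'b', 'c'] -> ['d', 'e', 'b', 'c']


Output: [0, 1, 1, 3, 0, 3, 0]


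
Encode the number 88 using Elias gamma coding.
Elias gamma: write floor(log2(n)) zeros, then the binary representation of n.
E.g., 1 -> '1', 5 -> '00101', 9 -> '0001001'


num_bits = floor(log2(88)) + 1 = 7
leading_zeros = num_bits - 1 = 6
binary(88) = 1011000

Elias gamma(88) = '000000' + '1011000' = 0000001011000 (13 bits)


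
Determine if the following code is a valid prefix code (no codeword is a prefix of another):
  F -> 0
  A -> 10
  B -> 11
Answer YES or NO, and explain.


Checking each pair (does one codeword prefix another?):
  F='0' vs A='10': no prefix
  F='0' vs B='11': no prefix
  A='10' vs F='0': no prefix
  A='10' vs B='11': no prefix
  B='11' vs F='0': no prefix
  B='11' vs A='10': no prefix
No violation found over all pairs.

YES -- this is a valid prefix code. No codeword is a prefix of any other codeword.


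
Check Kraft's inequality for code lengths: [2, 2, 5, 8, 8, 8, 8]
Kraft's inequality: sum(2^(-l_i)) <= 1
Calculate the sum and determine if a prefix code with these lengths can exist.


Sum = 2^(-2) + 2^(-2) + 2^(-5) + 2^(-8) + 2^(-8) + 2^(-8) + 2^(-8)
    = 0.25 + 0.25 + 0.03125 + 0.00390625 + 0.00390625 + 0.00390625 + 0.00390625
    = 140/256 = 0.546875
Since 0.546875 <= 1, Kraft's inequality IS satisfied.
A prefix code with these lengths CAN exist.

Kraft sum = 0.546875. Satisfied.


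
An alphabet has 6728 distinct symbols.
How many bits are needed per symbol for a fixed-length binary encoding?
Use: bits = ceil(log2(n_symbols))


log2(6728) = 12.716
Bracket: 2^12 = 4096 < 6728 <= 2^13 = 8192
So ceil(log2(6728)) = 13

bits = ceil(log2(6728)) = ceil(12.716) = 13 bits


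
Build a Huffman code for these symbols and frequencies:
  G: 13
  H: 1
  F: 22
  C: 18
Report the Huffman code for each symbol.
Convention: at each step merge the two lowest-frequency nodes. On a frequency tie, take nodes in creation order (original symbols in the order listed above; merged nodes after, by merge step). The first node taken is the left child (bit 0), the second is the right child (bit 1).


Huffman tree construction:
Step 1: Merge H(1) + G(13) = 14
Step 2: Merge (H+G)(14) + C(18) = 32
Step 3: Merge F(22) + ((H+G)+C)(32) = 54
Read each symbol's code off the tree from the root (left child = 0, right child = 1).

Codes:
  G: 101 (length 3)
  H: 100 (length 3)
  F: 0 (length 1)
  C: 11 (length 2)
Average code length: 100/54 = 1.8519 bits/symbol


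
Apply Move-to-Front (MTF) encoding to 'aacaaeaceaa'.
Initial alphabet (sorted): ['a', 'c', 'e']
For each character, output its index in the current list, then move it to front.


MTF encoding:
'a': index 0 in ['a', 'c', 'e'] -> ['a', 'c', 'e']
'a': index 0 in ['a', 'c', 'e'] -> ['a', 'c', 'e']
'c': index 1 in ['a', 'c', 'e'] -> ['c', 'a', 'e']
'a': index 1 in ['c', 'a', 'e'] -> ['a', 'c', 'e']
'a': index 0 in ['a', 'c', 'e'] -> ['a', 'c', 'e']
'e': index 2 in ['a', 'c', 'e'] -> ['e', 'a', 'c']
'a': index 1 in ['e', 'a', 'c'] -> ['a', 'e', 'c']
'c': index 2 in ['a', 'e', 'c'] -> ['c', 'a', 'e']
'e': index 2 in ['c', 'a', 'e'] -> ['e', 'c', 'a']
'a': index 2 in ['e', 'c', 'a'] -> ['a', 'e', 'c']
'a': index 0 in ['a', 'e', 'c'] -> ['a', 'e', 'c']


Output: [0, 0, 1, 1, 0, 2, 1, 2, 2, 2, 0]


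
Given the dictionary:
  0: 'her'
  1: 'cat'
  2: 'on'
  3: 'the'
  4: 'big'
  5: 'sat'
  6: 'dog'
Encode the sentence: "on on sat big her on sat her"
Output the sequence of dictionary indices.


Look up each word in the dictionary:
  'on' -> 2
  'on' -> 2
  'sat' -> 5
  'big' -> 4
  'her' -> 0
  'on' -> 2
  'sat' -> 5
  'her' -> 0

Encoded: [2, 2, 5, 4, 0, 2, 5, 0]


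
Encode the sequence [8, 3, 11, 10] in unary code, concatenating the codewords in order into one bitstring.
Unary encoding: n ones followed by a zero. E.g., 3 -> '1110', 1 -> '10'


Encode each number as n ones followed by a terminating 0:
  8 -> 111111110 (9 bits)
  3 -> 1110 (4 bits)
  11 -> 111111111110 (12 bits)
  10 -> 11111111110 (11 bits)
Total length = 9 + 4 + 12 + 11 = 36 bits.

Unary([8, 3, 11, 10]) = 111111110111011111111111011111111110 (36 bits)


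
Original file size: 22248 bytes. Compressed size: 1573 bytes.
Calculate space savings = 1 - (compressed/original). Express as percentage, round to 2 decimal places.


ratio = compressed/original = 1573/22248 = 0.070703
savings = 1 - ratio = 1 - 0.070703 = 0.929297
as a percentage: 0.929297 * 100 = 92.93%

Space savings = 1 - 1573/22248 = 92.93%


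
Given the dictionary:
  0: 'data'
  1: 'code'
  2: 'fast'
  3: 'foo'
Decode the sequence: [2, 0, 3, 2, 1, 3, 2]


Look up each index in the dictionary:
  2 -> 'fast'
  0 -> 'data'
  3 -> 'foo'
  2 -> 'fast'
  1 -> 'code'
  3 -> 'foo'
  2 -> 'fast'

Decoded: "fast data foo fast code foo fast"


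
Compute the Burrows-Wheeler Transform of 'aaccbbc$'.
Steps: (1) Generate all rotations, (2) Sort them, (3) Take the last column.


Rotations (sorted):
  0: $aaccbbc -> last char: c
  1: aaccbbc$ -> last char: $
  2: accbbc$a -> last char: a
  3: bbc$aacc -> last char: c
  4: bc$aaccb -> last char: b
  5: c$aaccbb -> last char: b
  6: cbbc$aac -> last char: c
  7: ccbbc$aa -> last char: a


BWT = c$acbbca


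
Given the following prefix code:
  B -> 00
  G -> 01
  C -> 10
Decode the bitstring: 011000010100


Decoding step by step:
Bits 01 -> G
Bits 10 -> C
Bits 00 -> B
Bits 01 -> G
Bits 01 -> G
Bits 00 -> B


Decoded message: GCBGGB


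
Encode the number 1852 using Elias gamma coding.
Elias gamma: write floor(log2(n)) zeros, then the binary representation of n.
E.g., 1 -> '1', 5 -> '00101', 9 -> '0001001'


num_bits = floor(log2(1852)) + 1 = 11
leading_zeros = num_bits - 1 = 10
binary(1852) = 11100111100

Elias gamma(1852) = '0000000000' + '11100111100' = 000000000011100111100 (21 bits)


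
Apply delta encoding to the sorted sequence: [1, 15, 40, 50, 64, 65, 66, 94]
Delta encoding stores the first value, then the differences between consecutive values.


First value: 1
Deltas:
  15 - 1 = 14
  40 - 15 = 25
  50 - 40 = 10
  64 - 50 = 14
  65 - 64 = 1
  66 - 65 = 1
  94 - 66 = 28


Delta encoded: [1, 14, 25, 10, 14, 1, 1, 28]


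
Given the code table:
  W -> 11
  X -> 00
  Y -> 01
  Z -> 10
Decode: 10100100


Decoding:
10 -> Z
10 -> Z
01 -> Y
00 -> X


Result: ZZYX


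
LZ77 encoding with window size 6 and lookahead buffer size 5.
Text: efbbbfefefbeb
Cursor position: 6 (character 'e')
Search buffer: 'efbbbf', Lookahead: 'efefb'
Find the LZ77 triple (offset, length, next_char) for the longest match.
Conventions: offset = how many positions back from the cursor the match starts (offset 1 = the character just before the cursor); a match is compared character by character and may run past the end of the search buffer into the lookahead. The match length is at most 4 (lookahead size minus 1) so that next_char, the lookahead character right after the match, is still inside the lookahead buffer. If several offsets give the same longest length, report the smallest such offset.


Try each offset into the search buffer:
  offset=1 (pos 5, char 'f'): match length 0
  offset=2 (pos 4, char 'b'): match length 0
  offset=3 (pos 3, char 'b'): match length 0
  offset=4 (pos 2, char 'b'): match length 0
  offset=5 (pos 1, char 'f'): match length 0
  offset=6 (pos 0, char 'e'): match length 2
Longest match has length 2 at offset 6.
next_char = character at position 6 + 2 = 8 -> 'e'

Best match: offset=6, length=2 (matching 'ef' starting at position 0)
LZ77 triple: (6, 2, 'e')


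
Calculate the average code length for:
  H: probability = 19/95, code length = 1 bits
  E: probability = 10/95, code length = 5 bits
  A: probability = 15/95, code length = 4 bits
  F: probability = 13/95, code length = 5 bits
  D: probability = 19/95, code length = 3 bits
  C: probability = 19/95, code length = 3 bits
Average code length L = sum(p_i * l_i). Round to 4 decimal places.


Weighted contributions p_i * l_i:
  H: (19/95) * 1 = 19/95
  E: (10/95) * 5 = 50/95
  A: (15/95) * 4 = 60/95
  F: (13/95) * 5 = 65/95
  D: (19/95) * 3 = 57/95
  C: (19/95) * 3 = 57/95
Sum = (19 + 50 + 60 + 65 + 57 + 57)/95 = 308/95

L = 308/95 = 3.2421 bits/symbol


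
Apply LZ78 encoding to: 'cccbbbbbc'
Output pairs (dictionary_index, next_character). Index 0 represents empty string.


LZ78 encoding steps:
Dictionary: {0: ''}
Step 1: w='' (idx 0), next='c' -> output (0, 'c'), add 'c' as idx 1
Step 2: w='c' (idx 1), next='c' -> output (1, 'c'), add 'cc' as idx 2
Step 3: w='' (idx 0), next='b' -> output (0, 'b'), add 'b' as idx 3
Step 4: w='b' (idx 3), next='b' -> output (3, 'b'), add 'bb' as idx 4
Step 5: w='bb' (idx 4), next='c' -> output (4, 'c'), add 'bbc' as idx 5


Encoded: [(0, 'c'), (1, 'c'), (0, 'b'), (3, 'b'), (4, 'c')]


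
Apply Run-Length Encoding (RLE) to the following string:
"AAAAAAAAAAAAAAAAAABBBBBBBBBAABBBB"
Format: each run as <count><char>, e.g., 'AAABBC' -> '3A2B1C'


Scanning runs left to right:
  i=0: run of 'A' x 18 -> '18A'
  i=18: run of 'B' x 9 -> '9B'
  i=27: run of 'A' x 2 -> '2A'
  i=29: run of 'B' x 4 -> '4B'

RLE = 18A9B2A4B


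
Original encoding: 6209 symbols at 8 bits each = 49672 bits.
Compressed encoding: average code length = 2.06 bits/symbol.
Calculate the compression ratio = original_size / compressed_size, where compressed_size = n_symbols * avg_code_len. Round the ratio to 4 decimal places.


original_size = n_symbols * orig_bits = 6209 * 8 = 49672 bits
compressed_size = n_symbols * avg_code_len = 6209 * 2.06 = 12790.54 bits
ratio = original_size / compressed_size = 49672 / 12790.54 = 3.8835

Compression ratio = 3.8835


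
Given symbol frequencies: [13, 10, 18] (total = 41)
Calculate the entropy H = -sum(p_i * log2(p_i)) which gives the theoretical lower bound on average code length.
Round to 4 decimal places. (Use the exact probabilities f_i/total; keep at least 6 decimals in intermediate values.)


Per-symbol terms -p_i * log2(p_i) with p_i = f_i/41:
  p = 13/41 = 0.317073: log2(p) = -1.657112, -p*log2(p) = 0.525426
  p = 10/41 = 0.243902: log2(p) = -2.035624, -p*log2(p) = 0.496494
  p = 18/41 = 0.439024: log2(p) = -1.187627, -p*log2(p) = 0.521397
H = 0.525426 + 0.496494 + 0.521397 = 1.543317

H = 1.5433 bits/symbol


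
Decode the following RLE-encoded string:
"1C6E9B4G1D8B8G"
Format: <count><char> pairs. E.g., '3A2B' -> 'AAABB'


Expanding each <count><char> pair:
  1C -> 'C'
  6E -> 'EEEEEE'
  9B -> 'BBBBBBBBB'
  4G -> 'GGGG'
  1D -> 'D'
  8B -> 'BBBBBBBB'
  8G -> 'GGGGGGGG'

Decoded = CEEEEEEBBBBBBBBBGGGGDBBBBBBBBGGGGGGGG
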